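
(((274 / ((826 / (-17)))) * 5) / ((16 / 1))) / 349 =-11645 / 2306192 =-0.01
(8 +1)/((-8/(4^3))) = -72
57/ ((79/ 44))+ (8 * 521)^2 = 17372255.75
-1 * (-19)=19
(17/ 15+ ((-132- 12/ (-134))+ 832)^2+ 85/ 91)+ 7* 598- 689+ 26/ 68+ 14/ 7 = 102839494067147/ 208334490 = 493626.83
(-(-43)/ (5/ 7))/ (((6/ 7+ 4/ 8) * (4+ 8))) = 2107/ 570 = 3.70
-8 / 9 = -0.89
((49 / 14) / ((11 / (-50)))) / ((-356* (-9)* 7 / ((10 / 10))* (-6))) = 0.00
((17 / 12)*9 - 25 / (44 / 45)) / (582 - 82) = -141 / 5500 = -0.03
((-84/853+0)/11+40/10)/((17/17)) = 37448/9383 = 3.99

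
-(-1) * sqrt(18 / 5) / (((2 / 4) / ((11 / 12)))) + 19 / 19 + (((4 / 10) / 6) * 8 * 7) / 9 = 4.89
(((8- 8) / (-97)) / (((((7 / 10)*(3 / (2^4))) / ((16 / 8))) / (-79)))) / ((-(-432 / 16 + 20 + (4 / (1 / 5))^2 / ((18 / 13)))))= 0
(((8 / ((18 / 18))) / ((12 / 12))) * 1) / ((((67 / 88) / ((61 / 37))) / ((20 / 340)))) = 42944 / 42143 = 1.02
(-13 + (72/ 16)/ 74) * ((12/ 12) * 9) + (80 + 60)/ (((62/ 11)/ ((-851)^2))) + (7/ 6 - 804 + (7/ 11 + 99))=2723364118441/ 151404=17987398.74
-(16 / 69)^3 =-4096 / 328509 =-0.01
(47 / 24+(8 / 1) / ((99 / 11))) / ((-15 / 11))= -451 / 216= -2.09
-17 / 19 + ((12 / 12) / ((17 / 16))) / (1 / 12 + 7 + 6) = -41725 / 50711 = -0.82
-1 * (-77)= 77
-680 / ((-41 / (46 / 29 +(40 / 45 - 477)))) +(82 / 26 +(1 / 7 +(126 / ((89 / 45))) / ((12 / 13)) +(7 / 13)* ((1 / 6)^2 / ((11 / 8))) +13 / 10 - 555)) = -13269788720098 / 1588902315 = -8351.54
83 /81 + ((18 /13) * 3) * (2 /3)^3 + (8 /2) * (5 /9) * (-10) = -21025 /1053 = -19.97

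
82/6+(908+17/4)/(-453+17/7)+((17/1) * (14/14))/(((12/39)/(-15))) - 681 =-56700391/37848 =-1498.11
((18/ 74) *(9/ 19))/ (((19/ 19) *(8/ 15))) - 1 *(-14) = 79951/ 5624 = 14.22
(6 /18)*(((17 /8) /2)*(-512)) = -181.33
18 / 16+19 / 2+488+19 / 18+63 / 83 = 2990627 / 5976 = 500.44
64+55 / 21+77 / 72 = 67.69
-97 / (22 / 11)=-97 / 2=-48.50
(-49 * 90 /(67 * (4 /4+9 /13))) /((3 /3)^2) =-28665 /737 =-38.89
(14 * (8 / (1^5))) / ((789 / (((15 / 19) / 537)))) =560 / 2683389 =0.00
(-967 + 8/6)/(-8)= 2897/24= 120.71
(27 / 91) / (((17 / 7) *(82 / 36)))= 486 / 9061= 0.05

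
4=4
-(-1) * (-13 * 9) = -117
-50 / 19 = -2.63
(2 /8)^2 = 1 /16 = 0.06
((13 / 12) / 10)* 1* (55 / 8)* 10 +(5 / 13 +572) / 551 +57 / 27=21862747 / 2062944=10.60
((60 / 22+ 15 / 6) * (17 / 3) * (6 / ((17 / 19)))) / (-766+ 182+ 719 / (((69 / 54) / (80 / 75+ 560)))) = 0.00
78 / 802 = 39 / 401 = 0.10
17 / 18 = 0.94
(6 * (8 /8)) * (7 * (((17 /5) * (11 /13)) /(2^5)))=3927 /1040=3.78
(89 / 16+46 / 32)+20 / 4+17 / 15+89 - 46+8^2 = 1802 / 15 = 120.13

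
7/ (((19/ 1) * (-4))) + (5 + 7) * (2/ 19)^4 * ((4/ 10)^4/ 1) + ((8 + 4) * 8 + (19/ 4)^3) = 1058622543483/ 5212840000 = 203.08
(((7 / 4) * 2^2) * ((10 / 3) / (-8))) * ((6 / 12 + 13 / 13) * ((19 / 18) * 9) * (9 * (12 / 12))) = -5985 / 16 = -374.06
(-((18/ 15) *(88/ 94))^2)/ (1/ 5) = -69696/ 11045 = -6.31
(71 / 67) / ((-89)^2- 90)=71 / 524677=0.00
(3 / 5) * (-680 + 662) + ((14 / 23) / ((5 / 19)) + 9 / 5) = -769 / 115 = -6.69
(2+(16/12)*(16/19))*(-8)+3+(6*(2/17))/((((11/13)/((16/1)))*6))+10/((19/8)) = -165719/10659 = -15.55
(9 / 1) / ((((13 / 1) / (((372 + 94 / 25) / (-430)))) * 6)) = -14091 / 139750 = -0.10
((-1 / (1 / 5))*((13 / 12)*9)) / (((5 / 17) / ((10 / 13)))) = -255 / 2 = -127.50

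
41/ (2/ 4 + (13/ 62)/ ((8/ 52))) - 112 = -20788/ 231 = -89.99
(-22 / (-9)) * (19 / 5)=418 / 45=9.29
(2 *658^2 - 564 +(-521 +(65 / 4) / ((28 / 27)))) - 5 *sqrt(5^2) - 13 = 96859915 / 112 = 864820.67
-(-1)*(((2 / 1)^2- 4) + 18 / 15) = 1.20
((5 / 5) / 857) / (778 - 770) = 0.00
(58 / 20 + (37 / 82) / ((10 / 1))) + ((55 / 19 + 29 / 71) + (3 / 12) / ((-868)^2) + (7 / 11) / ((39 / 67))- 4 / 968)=5771496915905555 / 786584212430016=7.34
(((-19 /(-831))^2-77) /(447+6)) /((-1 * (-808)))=-13293209 /63190474866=-0.00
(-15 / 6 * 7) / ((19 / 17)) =-595 / 38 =-15.66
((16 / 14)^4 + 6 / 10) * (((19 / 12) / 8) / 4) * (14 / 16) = 0.10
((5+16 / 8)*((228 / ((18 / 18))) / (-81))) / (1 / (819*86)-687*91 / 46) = 47879468 / 3302491749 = 0.01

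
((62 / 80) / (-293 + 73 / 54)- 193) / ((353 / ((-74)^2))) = -83224216513 / 27796985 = -2994.00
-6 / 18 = -1 / 3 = -0.33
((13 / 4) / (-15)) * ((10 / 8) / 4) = -13 / 192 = -0.07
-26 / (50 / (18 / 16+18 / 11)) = -3159 / 2200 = -1.44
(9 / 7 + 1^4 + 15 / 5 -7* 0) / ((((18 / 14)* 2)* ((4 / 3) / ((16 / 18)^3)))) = 2368 / 2187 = 1.08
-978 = -978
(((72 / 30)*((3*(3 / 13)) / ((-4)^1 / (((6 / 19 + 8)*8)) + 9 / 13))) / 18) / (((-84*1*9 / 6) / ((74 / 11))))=-23384 / 2999535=-0.01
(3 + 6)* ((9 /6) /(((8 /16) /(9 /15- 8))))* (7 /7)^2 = -999 /5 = -199.80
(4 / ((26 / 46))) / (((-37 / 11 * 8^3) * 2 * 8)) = -253 / 985088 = -0.00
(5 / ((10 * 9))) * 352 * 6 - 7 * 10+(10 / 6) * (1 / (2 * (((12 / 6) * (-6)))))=3403 / 72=47.26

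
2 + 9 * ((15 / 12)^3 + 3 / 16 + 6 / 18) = 1553 / 64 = 24.27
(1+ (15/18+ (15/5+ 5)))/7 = 59/42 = 1.40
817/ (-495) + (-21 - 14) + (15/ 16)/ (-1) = -297697/ 7920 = -37.59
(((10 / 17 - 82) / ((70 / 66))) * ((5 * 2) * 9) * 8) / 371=-6576768 / 44149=-148.97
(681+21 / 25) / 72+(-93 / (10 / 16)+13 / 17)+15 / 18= -702433 / 5100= -137.73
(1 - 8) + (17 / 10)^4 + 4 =53521 / 10000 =5.35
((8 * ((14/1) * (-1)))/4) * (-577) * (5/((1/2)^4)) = 1292480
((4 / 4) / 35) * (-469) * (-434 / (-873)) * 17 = -494326 / 4365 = -113.25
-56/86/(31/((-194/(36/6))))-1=-1283/3999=-0.32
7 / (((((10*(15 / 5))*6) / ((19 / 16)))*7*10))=19 / 28800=0.00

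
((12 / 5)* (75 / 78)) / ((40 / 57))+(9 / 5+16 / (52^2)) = 17219 / 3380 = 5.09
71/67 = 1.06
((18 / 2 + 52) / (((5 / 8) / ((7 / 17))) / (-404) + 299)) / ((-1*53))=-1380064 / 358518023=-0.00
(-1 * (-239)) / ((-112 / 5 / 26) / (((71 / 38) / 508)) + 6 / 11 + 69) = -12132835 / 8360789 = -1.45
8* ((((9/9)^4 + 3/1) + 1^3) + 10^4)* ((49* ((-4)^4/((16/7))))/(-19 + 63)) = 9983170.91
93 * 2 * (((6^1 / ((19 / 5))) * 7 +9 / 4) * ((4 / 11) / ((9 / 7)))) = 146258 / 209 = 699.80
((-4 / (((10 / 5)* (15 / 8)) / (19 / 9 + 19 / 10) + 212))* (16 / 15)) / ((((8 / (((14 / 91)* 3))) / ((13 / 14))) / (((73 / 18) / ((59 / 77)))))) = -2319064 / 408177045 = -0.01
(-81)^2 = 6561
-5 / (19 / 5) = -25 / 19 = -1.32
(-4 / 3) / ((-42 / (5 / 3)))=10 / 189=0.05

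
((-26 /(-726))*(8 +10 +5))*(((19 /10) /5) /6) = 5681 /108900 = 0.05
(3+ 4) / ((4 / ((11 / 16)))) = 1.20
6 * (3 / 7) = 18 / 7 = 2.57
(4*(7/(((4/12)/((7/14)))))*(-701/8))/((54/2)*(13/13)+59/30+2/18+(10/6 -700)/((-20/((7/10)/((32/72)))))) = -5299560/121063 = -43.78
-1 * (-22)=22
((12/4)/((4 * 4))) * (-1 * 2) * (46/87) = -23/116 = -0.20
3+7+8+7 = 25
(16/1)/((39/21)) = 112/13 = 8.62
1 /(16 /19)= 19 /16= 1.19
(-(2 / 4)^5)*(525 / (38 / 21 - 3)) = 441 / 32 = 13.78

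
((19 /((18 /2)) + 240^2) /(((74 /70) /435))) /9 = 2630976425 /999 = 2633610.04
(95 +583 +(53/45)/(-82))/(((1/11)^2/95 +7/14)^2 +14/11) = 132228418035670/296996442921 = 445.22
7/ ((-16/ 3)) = -21/ 16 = -1.31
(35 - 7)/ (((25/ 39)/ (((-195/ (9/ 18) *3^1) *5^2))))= -1277640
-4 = -4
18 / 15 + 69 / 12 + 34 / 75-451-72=-154679 / 300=-515.60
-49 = -49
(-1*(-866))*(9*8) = 62352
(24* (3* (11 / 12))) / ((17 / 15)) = 990 / 17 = 58.24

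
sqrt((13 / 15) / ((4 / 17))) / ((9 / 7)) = 7 * sqrt(3315) / 270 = 1.49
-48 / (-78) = 0.62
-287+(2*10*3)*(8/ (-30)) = -303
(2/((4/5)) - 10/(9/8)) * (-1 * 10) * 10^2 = 57500/9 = 6388.89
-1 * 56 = -56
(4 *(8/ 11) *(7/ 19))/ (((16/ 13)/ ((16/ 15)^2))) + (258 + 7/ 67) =816324989/ 3150675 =259.10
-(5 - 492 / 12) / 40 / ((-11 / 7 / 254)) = -8001 / 55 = -145.47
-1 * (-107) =107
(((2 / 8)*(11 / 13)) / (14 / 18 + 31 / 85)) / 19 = 8415 / 863512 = 0.01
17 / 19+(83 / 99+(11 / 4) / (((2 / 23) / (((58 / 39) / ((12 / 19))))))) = 9937769 / 130416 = 76.20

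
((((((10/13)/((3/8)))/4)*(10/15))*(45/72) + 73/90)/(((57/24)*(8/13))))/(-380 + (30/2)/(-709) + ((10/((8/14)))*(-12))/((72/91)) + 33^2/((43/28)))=73107826/6639468585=0.01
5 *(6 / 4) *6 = 45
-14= -14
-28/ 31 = -0.90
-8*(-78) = 624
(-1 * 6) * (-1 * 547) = 3282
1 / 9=0.11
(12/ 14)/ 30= 1/ 35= 0.03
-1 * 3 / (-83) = 3 / 83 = 0.04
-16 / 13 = -1.23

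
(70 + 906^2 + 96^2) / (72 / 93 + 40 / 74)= 476074967 / 754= 631399.16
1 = 1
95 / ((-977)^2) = 95 / 954529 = 0.00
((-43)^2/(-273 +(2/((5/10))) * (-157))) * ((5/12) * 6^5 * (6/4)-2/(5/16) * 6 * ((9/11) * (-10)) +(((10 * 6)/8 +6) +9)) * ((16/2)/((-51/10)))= 2818541640/168487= 16728.54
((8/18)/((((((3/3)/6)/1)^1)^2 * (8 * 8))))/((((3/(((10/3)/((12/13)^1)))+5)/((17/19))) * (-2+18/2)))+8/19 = 86001/201628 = 0.43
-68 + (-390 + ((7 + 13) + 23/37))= -16183/37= -437.38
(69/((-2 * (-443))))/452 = 69/400472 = 0.00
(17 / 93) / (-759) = -17 / 70587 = -0.00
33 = 33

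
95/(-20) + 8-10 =-27/4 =-6.75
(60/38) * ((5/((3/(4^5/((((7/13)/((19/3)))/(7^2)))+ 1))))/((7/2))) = 177049900/399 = 443734.09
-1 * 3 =-3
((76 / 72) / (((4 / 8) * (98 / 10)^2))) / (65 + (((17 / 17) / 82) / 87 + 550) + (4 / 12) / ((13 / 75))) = 14684150 / 412117433679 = 0.00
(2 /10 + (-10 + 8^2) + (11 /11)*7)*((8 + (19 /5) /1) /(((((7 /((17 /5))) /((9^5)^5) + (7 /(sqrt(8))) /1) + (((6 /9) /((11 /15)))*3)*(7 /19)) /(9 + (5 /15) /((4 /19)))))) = -40785774263929791977186052673197148367701726170172663249884 /27168149197376410256096914488046961613621894808741160045 + 2486232822838720235942626031347975781071566705141392291856687*sqrt(2) /950885221908174358963392007081643656476766318305940601575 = 2196.44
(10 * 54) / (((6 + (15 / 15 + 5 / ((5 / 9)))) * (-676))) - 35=-94775 / 2704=-35.05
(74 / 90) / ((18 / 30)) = 1.37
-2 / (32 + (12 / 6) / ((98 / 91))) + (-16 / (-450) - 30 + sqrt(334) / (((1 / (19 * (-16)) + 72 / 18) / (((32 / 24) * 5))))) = -533668 / 17775 + 1216 * sqrt(334) / 729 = 0.46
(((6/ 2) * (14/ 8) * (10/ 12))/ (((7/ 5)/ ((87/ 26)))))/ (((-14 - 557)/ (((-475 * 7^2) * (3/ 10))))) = 127.87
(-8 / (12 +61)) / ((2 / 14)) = -56 / 73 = -0.77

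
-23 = -23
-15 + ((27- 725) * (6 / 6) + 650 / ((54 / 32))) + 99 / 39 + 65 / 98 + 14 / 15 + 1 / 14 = -27828698 / 85995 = -323.61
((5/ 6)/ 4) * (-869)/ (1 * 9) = -4345/ 216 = -20.12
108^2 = 11664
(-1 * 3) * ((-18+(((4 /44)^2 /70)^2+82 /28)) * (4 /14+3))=74605411581 /502186300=148.56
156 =156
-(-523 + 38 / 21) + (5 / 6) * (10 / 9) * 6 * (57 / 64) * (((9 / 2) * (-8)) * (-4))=51815 / 42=1233.69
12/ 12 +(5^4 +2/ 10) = 3131/ 5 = 626.20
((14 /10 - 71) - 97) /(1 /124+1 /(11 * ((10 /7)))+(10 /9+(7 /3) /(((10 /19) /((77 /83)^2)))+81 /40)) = -140892560424 /5939601443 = -23.72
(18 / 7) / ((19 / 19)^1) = 18 / 7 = 2.57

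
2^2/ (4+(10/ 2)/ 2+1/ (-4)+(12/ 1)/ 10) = 0.54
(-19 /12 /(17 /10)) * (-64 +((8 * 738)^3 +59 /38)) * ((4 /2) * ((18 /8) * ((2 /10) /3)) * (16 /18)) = -2606762040553 /51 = -51112981187.31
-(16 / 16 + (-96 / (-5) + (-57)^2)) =-3269.20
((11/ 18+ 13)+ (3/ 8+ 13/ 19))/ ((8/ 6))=20069/ 1824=11.00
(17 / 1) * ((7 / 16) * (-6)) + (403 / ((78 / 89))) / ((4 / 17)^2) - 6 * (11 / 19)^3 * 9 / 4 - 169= 5326641161 / 658464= 8089.49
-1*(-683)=683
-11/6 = -1.83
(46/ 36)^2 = 529/ 324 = 1.63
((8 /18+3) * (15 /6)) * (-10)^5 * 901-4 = -775861115.11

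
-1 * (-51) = 51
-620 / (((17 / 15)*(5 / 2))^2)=-22320 / 289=-77.23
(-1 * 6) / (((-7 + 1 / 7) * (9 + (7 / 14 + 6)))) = 7 / 124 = 0.06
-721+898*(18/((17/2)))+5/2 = 40227/34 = 1183.15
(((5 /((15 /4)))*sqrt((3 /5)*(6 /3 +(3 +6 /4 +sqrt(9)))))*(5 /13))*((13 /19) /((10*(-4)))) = -sqrt(570) /1140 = -0.02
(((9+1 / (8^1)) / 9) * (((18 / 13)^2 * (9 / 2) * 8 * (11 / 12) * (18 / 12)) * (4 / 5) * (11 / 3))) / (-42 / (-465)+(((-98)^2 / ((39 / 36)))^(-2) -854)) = -811549683995904 / 2455340700013981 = -0.33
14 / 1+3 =17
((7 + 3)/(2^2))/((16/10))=1.56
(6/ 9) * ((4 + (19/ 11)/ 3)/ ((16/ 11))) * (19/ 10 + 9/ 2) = 604/ 45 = 13.42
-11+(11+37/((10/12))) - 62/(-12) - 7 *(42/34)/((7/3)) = 23389/510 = 45.86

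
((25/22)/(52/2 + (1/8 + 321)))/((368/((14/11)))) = 175/15456782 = 0.00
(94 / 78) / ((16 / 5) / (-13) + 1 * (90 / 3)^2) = 235 / 175452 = 0.00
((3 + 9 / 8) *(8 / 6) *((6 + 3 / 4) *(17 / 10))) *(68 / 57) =75.29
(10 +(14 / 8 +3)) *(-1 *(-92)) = 1357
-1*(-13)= 13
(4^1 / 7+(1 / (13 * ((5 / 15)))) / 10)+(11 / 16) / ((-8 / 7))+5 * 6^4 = 6479.99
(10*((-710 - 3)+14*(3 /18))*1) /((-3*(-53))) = -21320 /477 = -44.70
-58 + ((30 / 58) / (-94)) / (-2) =-316201 / 5452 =-58.00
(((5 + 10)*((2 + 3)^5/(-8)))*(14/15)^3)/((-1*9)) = 42875/81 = 529.32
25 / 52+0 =0.48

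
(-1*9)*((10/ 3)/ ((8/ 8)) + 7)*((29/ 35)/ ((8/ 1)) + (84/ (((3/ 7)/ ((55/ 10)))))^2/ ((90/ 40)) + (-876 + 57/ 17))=-684749687507/ 14280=-47951658.79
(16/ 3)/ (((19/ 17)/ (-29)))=-7888/ 57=-138.39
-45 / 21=-15 / 7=-2.14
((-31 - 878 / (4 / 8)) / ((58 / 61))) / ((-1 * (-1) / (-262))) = 14279917 / 29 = 492410.93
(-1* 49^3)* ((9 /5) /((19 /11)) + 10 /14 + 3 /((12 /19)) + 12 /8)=-357938679 /380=-941943.89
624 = 624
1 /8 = 0.12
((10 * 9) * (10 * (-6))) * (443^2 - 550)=-1056774600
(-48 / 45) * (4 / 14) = -32 / 105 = -0.30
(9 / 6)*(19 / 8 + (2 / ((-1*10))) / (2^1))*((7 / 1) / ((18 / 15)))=637 / 32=19.91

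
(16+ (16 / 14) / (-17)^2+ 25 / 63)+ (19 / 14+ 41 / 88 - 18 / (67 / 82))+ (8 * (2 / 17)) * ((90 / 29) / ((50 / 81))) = 14410985929 / 15565528440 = 0.93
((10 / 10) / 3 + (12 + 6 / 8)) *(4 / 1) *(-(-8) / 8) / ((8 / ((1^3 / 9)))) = 157 / 216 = 0.73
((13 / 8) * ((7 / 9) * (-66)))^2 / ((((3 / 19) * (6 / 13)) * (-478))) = -247494247 / 1238976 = -199.76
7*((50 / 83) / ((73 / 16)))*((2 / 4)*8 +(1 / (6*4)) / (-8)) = 134225 / 36354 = 3.69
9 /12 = 3 /4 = 0.75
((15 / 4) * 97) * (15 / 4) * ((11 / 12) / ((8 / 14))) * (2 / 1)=4376.37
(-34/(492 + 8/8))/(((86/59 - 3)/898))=105964/2639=40.15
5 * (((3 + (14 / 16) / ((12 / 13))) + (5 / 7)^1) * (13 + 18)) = 485615 / 672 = 722.64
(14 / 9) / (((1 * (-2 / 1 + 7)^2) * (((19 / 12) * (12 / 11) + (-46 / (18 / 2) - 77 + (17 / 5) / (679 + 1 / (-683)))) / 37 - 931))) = -377497384 / 5661484395065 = -0.00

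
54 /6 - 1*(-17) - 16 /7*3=134 /7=19.14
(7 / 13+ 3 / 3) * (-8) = -160 / 13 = -12.31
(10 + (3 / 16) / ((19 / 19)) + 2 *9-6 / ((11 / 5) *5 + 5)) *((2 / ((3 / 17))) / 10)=1513 / 48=31.52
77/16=4.81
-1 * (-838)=838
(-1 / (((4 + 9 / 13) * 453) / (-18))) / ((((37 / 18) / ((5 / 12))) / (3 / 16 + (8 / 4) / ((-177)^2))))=6111235 / 18981586672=0.00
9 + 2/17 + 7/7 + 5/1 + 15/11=3082/187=16.48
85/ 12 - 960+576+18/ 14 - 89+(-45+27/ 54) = -42767/ 84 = -509.13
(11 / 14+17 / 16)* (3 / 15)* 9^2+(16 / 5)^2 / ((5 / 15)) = 169851 / 2800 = 60.66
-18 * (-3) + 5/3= 167/3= 55.67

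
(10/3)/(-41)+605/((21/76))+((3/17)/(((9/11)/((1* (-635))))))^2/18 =43421821235/13436766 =3231.57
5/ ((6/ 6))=5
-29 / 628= -0.05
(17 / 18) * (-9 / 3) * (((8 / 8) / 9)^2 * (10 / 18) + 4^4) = -3172693 / 4374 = -725.35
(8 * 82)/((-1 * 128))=-41/8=-5.12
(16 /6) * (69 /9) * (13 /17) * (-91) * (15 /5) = -4268.08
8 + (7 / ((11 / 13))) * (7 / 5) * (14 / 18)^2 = 66853 / 4455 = 15.01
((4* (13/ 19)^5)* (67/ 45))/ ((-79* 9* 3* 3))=-99506524/ 713005087545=-0.00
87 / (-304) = -87 / 304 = -0.29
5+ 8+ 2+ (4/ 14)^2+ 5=984/ 49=20.08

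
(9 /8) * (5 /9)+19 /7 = 187 /56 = 3.34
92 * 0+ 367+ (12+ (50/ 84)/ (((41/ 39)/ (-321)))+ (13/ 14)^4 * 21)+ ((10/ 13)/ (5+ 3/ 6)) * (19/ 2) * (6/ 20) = 6861901261/ 32176144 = 213.26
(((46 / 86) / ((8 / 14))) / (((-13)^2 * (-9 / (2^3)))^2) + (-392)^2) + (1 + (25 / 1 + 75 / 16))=153694.69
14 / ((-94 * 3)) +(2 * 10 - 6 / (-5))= 14911 / 705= 21.15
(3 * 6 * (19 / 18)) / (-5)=-19 / 5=-3.80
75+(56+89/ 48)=6377/ 48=132.85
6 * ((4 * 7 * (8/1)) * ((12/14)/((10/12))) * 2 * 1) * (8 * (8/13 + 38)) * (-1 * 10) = -111034368/13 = -8541105.23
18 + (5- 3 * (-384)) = 1175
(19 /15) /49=19 /735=0.03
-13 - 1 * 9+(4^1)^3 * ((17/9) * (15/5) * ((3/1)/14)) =390/7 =55.71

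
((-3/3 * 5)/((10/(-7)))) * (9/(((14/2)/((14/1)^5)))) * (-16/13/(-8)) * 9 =43563744/13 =3351057.23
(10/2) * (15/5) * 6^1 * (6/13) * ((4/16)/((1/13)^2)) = 1755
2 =2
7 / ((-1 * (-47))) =7 / 47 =0.15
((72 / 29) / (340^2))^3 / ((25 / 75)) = 2187 / 73586396292625000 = 0.00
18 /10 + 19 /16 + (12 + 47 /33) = 43327 /2640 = 16.41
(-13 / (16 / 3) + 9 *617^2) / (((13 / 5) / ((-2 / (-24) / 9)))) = 91365295 / 7488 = 12201.56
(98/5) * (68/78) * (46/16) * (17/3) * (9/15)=325703/1950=167.03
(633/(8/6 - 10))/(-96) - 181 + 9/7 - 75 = -1479025/5824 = -253.95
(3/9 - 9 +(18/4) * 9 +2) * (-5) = -1015/6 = -169.17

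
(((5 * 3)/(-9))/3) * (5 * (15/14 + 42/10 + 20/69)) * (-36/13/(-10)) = -26861/6279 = -4.28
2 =2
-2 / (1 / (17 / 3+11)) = -100 / 3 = -33.33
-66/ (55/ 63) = -378/ 5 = -75.60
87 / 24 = 29 / 8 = 3.62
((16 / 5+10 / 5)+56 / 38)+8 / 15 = 2054 / 285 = 7.21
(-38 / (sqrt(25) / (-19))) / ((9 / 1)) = 722 / 45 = 16.04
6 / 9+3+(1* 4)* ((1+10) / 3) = 55 / 3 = 18.33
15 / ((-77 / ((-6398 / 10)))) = 1371 / 11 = 124.64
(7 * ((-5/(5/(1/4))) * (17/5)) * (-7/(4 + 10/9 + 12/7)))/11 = 0.55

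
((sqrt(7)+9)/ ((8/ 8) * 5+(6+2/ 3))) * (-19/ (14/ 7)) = -513/ 70 - 57 * sqrt(7)/ 70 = -9.48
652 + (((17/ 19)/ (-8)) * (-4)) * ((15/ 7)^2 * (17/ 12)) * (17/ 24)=38971593/ 59584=654.06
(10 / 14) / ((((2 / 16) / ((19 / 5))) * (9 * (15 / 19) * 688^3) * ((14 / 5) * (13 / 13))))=361 / 107712267264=0.00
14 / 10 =7 / 5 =1.40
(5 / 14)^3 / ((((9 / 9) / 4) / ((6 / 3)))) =125 / 343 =0.36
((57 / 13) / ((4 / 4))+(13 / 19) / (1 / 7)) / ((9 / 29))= 65714 / 2223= 29.56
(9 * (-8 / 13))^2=5184 / 169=30.67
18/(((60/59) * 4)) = 177/40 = 4.42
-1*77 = -77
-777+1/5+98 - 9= -3439/5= -687.80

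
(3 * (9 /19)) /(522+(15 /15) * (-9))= 1 /361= 0.00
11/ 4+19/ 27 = 373/ 108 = 3.45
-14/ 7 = -2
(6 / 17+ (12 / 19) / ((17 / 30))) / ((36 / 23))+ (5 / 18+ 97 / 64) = 508091 / 186048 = 2.73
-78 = -78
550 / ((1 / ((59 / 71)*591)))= 19177950 / 71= 270111.97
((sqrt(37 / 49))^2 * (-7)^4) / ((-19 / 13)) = -1240.47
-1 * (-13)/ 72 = 13/ 72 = 0.18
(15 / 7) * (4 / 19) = 60 / 133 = 0.45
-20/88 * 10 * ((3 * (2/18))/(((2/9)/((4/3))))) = -50/11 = -4.55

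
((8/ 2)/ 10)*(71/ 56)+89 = 12531/ 140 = 89.51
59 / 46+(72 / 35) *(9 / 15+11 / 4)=65801 / 8050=8.17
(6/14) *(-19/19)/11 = -3/77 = -0.04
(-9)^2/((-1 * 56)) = -81/56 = -1.45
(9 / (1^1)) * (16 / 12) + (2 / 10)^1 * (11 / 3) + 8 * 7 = 1031 / 15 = 68.73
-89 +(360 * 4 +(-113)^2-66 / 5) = 70534 / 5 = 14106.80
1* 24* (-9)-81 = -297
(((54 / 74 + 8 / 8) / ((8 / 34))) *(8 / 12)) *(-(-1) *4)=2176 / 111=19.60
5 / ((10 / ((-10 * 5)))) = -25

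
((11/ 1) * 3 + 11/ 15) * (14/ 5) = 7084/ 75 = 94.45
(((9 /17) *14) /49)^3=5832 /1685159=0.00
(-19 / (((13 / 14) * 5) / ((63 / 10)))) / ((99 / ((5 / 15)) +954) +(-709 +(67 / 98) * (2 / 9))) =-3695139 / 77703925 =-0.05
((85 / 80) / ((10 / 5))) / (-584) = -17 / 18688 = -0.00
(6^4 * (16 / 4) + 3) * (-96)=-497952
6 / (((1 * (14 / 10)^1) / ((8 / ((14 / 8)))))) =19.59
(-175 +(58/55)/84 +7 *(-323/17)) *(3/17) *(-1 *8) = 2845804/6545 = 434.81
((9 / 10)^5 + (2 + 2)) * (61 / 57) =28001989 / 5700000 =4.91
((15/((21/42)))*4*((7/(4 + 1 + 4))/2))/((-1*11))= -140/33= -4.24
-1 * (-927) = 927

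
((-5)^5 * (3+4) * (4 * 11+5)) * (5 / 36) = -5359375 / 36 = -148871.53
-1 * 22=-22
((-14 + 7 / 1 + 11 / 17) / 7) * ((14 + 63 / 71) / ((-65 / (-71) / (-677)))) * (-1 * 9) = -99364644 / 1105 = -89922.75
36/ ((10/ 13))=234/ 5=46.80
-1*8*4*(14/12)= -112/3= -37.33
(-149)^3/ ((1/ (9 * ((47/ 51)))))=-466420809/ 17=-27436518.18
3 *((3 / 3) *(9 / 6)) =9 / 2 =4.50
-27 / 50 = -0.54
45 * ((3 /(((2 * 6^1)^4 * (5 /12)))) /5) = 1 /320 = 0.00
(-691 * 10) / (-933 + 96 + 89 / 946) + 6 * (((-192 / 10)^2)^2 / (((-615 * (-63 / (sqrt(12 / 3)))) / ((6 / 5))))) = 208630721711108 / 3550337984375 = 58.76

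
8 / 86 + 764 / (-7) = -32824 / 301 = -109.05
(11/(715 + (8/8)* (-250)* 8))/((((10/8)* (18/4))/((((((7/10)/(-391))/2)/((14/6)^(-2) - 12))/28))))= -539/130909439250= -0.00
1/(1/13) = 13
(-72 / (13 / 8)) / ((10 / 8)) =-2304 / 65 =-35.45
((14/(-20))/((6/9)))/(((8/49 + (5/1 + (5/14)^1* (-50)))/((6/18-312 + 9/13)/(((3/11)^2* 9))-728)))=-32304083/327483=-98.64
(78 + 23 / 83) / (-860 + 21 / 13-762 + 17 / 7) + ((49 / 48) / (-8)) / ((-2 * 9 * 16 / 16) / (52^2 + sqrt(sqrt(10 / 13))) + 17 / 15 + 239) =-93225347536774570208130069873966823 / 1905994828026477663321636595080720768-96694255008225 * sqrt(130) / 623872016212362441598706360576 + 35760701025 * 10^(3 / 4) * 13^(1 / 4) / 623872016212362441598706360576 + 261454017499805025 * 10^(1 / 4) * 13^(3 / 4) / 623872016212362441598706360576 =-0.05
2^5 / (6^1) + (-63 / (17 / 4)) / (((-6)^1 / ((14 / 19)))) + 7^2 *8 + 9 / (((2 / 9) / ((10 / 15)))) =412943 / 969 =426.15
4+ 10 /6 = 17 /3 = 5.67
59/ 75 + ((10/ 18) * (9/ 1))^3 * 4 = 37559/ 75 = 500.79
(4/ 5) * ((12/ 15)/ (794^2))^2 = 4/ 3105074610125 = 0.00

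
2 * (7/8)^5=16807/16384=1.03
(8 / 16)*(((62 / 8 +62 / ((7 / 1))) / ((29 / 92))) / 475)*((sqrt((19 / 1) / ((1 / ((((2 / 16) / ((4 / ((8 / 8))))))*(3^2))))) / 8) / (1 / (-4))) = -6417*sqrt(38) / 617120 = -0.06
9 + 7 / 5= 52 / 5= 10.40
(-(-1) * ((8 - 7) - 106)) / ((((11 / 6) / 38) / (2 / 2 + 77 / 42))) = -6166.36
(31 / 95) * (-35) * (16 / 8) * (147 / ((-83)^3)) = 63798 / 10863953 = 0.01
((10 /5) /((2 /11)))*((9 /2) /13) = 99 /26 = 3.81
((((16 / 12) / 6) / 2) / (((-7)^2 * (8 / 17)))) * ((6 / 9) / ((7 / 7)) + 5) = 289 / 10584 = 0.03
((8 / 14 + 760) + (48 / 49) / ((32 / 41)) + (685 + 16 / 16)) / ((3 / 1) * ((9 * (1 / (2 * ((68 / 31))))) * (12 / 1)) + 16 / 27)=19.45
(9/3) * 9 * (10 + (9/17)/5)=23193/85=272.86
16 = 16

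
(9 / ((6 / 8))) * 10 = 120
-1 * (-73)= 73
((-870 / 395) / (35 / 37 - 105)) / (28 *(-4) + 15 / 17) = -54723 / 287269675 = -0.00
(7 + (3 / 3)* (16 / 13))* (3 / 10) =2.47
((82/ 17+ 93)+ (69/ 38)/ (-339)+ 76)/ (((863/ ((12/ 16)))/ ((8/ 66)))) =1153489/ 62997274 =0.02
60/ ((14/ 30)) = 900/ 7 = 128.57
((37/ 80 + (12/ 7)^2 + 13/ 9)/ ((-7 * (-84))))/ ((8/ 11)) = 1880527/ 165957120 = 0.01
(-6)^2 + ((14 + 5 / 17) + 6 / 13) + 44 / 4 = 61.76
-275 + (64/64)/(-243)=-66826/243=-275.00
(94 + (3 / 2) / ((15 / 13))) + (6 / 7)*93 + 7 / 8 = 49249 / 280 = 175.89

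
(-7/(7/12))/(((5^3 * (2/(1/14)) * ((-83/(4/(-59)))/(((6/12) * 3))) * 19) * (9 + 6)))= -6/407063125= -0.00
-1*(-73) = 73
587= 587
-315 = -315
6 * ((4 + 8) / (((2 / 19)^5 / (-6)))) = -33427336.50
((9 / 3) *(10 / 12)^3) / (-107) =-0.02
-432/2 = -216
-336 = -336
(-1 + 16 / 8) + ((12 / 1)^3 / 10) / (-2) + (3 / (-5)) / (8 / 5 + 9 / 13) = -63818 / 745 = -85.66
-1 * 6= -6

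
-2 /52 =-0.04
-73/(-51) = 73/51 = 1.43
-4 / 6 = -0.67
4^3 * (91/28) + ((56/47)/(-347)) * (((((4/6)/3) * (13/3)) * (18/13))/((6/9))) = 207.99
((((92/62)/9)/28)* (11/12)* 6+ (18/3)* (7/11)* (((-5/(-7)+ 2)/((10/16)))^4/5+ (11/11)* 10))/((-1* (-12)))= 4077125484811/157900050000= 25.82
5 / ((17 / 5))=25 / 17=1.47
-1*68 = -68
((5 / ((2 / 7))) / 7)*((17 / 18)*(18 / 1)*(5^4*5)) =265625 / 2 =132812.50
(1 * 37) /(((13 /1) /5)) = 185 /13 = 14.23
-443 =-443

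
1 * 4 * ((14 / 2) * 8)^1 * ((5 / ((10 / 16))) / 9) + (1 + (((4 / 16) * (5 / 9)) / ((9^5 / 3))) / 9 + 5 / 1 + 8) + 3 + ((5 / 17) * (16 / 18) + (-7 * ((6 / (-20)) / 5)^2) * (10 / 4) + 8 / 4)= 5916950918317 / 27103491000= 218.31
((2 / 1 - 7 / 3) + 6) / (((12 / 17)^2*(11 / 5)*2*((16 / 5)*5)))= 0.16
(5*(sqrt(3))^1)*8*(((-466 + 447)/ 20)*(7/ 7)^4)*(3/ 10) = -57*sqrt(3)/ 5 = -19.75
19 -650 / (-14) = 458 / 7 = 65.43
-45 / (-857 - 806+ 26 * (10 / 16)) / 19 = 180 / 125153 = 0.00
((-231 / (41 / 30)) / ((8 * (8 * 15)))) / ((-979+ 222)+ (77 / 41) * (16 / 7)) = 77 / 329184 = 0.00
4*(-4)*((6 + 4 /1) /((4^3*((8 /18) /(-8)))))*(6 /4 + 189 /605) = 19737 /242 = 81.56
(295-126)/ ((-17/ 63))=-10647/ 17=-626.29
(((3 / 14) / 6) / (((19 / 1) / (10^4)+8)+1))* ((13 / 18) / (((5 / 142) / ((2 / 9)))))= 923000 / 51040773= 0.02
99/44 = 2.25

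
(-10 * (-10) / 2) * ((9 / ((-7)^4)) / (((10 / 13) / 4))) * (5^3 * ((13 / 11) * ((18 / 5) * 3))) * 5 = 205335000 / 26411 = 7774.60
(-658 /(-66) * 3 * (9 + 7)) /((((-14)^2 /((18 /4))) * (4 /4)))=846 /77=10.99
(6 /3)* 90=180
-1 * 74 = -74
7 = 7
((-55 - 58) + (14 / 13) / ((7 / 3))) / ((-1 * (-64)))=-1463 / 832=-1.76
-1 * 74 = -74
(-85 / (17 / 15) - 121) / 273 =-0.72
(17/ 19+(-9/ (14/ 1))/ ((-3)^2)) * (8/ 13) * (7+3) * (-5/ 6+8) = 62780/ 1729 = 36.31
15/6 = 5/2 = 2.50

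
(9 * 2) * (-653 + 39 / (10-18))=-47367 / 4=-11841.75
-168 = -168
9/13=0.69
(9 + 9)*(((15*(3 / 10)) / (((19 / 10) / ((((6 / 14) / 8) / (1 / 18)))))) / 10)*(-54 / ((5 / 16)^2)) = -7558272 / 3325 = -2273.16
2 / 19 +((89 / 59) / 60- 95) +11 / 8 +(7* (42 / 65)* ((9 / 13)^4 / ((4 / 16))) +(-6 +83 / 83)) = -942371968621 / 9989266872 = -94.34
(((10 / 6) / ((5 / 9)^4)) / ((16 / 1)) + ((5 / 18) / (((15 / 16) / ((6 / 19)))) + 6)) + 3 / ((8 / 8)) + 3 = 4509977 / 342000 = 13.19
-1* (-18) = 18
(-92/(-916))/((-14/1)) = -23/3206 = -0.01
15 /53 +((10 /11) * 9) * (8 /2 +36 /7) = 306435 /4081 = 75.09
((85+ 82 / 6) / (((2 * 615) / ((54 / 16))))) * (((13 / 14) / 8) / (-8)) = -0.00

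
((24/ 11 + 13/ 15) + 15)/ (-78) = -0.23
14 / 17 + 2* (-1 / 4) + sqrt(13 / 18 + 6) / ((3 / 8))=11 / 34 + 44* sqrt(2) / 9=7.24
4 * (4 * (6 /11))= 96 /11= 8.73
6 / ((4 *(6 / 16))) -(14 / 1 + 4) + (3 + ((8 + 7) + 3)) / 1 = 7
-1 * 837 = -837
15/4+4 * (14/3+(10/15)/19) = 5143/228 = 22.56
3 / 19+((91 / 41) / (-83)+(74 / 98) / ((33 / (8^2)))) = 166819936 / 104550369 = 1.60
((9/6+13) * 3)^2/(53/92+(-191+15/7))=-1218609/121253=-10.05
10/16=5/8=0.62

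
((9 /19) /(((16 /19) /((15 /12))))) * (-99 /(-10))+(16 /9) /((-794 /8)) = 3175351 /457344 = 6.94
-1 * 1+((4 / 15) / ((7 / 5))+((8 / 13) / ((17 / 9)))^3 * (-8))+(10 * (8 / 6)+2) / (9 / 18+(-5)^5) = -1545463176433 / 1416467585169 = -1.09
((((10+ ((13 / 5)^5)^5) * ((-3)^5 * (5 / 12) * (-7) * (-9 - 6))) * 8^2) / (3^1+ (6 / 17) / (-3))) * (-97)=6462978032048999829704690671443888 / 11920928955078125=542153892234704963.63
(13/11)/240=13/2640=0.00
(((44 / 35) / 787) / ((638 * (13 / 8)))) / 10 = 8 / 51922325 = 0.00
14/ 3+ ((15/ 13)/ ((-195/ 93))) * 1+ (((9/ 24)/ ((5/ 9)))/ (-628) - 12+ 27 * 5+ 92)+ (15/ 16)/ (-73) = 203703126773/ 929716320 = 219.10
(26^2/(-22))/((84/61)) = -22.31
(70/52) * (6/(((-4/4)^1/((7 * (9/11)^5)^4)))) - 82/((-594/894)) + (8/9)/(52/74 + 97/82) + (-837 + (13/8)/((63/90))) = -13380958090675090534904109753427/12608677714026059962205105196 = -1061.25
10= 10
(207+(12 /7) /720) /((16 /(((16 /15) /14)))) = 86941 /88200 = 0.99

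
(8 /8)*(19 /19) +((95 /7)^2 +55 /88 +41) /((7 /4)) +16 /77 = 982801 /7546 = 130.24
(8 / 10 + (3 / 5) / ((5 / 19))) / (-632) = -77 / 15800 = -0.00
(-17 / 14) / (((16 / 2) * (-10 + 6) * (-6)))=-17 / 2688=-0.01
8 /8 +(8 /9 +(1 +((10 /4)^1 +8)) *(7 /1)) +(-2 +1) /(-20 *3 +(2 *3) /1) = 2225 /27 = 82.41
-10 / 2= -5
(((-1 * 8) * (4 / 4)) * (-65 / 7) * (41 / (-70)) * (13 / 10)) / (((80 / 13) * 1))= -90077 / 9800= -9.19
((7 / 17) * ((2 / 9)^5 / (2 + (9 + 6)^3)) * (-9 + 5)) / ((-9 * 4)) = 224 / 30509496369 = 0.00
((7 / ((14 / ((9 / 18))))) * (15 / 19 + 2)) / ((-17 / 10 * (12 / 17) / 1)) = -265 / 456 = -0.58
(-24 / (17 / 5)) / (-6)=20 / 17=1.18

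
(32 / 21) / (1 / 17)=544 / 21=25.90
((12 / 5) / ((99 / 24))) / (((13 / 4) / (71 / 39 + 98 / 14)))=44032 / 27885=1.58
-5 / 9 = -0.56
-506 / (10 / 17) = -4301 / 5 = -860.20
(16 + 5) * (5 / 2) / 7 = 15 / 2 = 7.50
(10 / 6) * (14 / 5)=14 / 3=4.67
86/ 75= 1.15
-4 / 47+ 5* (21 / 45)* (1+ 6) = 2291 / 141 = 16.25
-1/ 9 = -0.11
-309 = -309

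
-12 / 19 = -0.63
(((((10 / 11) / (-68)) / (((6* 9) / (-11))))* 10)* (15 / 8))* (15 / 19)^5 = 10546875 / 673498928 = 0.02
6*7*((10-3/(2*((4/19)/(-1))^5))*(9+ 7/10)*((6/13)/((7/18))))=1758564.93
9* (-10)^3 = -9000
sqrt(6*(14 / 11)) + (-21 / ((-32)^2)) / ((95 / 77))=-1617 / 97280 + 2*sqrt(231) / 11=2.75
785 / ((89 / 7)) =5495 / 89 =61.74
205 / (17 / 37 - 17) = -7585 / 612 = -12.39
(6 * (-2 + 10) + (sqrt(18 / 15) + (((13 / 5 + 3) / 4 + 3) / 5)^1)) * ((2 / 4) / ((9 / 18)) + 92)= 93 * sqrt(30) / 5 + 113646 / 25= 4647.72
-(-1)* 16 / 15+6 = 106 / 15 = 7.07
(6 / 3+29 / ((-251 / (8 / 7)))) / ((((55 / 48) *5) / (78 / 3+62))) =1260288 / 43925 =28.69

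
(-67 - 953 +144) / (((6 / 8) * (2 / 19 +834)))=-1.40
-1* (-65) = 65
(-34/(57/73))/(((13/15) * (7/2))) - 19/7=-29513/1729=-17.07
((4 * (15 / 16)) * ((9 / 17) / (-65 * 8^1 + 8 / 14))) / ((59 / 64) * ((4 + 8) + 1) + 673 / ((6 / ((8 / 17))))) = -252 / 4270381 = -0.00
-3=-3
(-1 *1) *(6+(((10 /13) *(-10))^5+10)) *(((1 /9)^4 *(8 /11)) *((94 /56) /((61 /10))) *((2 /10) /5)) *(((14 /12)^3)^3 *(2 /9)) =56413476384296143 /1930420239650957340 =0.03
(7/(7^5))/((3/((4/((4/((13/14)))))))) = 13/100842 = 0.00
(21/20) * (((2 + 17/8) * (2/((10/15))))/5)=2079/800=2.60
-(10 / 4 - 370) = 735 / 2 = 367.50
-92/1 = -92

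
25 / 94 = 0.27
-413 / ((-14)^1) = 59 / 2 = 29.50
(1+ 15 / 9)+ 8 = 32 / 3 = 10.67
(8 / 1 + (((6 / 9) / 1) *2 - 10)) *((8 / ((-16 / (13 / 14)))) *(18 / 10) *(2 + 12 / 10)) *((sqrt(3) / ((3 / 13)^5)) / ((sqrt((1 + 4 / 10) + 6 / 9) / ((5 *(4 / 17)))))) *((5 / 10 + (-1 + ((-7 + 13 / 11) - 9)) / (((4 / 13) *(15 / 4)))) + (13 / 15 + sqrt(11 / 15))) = -314553488912 *sqrt(155) / 82172475 + 154457888 *sqrt(1023) / 1494045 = -44351.18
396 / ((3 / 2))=264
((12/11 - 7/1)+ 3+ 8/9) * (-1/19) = 200/1881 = 0.11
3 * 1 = 3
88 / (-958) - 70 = -33574 / 479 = -70.09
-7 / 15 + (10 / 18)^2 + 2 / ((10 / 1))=17 / 405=0.04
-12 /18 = -2 /3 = -0.67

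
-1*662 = -662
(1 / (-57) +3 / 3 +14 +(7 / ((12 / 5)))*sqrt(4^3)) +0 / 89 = 728 / 19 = 38.32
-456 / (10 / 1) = -228 / 5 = -45.60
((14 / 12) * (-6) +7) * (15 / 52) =0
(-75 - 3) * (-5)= 390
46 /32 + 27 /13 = 731 /208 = 3.51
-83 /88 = -0.94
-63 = -63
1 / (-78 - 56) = -1 / 134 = -0.01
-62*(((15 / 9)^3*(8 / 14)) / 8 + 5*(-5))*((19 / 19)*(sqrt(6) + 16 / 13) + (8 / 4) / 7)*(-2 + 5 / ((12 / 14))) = 152920675 / 17199 + 6648725*sqrt(6) / 1134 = 23252.79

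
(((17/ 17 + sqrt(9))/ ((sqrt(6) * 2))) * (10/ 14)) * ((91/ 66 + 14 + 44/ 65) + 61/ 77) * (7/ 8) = 505943 * sqrt(6)/ 144144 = 8.60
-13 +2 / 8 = -51 / 4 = -12.75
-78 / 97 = -0.80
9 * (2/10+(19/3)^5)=91709.17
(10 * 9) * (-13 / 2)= -585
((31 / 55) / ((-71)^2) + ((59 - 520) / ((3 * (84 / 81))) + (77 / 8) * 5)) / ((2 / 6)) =-4660374087 / 15526280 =-300.16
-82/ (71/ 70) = -5740/ 71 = -80.85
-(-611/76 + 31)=-1745/76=-22.96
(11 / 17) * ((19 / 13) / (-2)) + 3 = 1117 / 442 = 2.53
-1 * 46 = -46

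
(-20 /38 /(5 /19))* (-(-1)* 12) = -24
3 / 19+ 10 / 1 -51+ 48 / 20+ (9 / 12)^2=-57577 / 1520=-37.88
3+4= 7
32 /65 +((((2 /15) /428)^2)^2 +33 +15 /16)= 2970148039949743 /86266762408125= 34.43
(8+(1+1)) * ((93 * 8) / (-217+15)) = -3720 / 101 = -36.83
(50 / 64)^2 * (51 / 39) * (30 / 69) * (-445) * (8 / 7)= -23640625 / 133952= -176.49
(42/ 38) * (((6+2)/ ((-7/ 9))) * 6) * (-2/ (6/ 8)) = 3456/ 19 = 181.89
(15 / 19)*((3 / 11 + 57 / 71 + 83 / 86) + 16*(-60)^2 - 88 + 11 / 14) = 202809643485 / 4466539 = 45406.44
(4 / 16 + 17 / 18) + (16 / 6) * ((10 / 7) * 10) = 9901 / 252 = 39.29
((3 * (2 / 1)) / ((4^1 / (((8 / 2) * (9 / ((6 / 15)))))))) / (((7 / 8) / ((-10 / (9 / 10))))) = -12000 / 7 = -1714.29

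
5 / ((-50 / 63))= -63 / 10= -6.30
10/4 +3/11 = 61/22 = 2.77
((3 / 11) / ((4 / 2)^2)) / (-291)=-1 / 4268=-0.00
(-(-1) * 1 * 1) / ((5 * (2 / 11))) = 11 / 10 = 1.10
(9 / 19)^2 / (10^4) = 0.00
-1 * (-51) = 51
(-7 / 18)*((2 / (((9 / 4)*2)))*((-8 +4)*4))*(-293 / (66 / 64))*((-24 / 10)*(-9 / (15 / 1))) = -8400896 / 7425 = -1131.43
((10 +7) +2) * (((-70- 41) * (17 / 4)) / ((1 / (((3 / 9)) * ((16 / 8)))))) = -11951 / 2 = -5975.50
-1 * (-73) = 73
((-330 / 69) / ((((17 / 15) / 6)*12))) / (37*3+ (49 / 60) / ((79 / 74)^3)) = -6101357625 / 322916706239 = -0.02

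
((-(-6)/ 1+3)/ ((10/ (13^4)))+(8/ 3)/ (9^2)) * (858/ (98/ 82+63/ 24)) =2929763942248/ 507465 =5773332.04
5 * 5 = 25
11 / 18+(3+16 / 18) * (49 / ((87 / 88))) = 302797 / 1566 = 193.36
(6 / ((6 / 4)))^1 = 4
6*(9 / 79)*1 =54 / 79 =0.68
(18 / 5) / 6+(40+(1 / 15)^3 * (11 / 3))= 411086 / 10125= 40.60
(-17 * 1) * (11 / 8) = -187 / 8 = -23.38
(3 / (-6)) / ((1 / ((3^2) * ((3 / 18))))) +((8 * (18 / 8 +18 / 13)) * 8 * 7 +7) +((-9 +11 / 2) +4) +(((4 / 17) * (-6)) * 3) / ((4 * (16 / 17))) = 169929 / 104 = 1633.93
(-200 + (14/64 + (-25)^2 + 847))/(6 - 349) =-40711/10976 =-3.71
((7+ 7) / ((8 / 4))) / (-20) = -7 / 20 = -0.35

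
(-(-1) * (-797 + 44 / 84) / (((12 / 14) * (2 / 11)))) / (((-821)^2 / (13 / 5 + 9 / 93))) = -19226537 / 940287195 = -0.02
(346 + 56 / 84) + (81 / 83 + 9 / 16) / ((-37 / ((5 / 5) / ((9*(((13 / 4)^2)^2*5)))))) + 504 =1119190192664 / 1315662465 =850.67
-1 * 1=-1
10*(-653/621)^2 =4264090/385641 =11.06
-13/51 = -0.25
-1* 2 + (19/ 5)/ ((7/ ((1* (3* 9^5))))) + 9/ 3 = 3365828/ 35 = 96166.51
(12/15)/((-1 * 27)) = -4/135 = -0.03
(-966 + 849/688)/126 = -73751/9632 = -7.66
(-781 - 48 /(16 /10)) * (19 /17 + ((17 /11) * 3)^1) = -872636 /187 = -4666.50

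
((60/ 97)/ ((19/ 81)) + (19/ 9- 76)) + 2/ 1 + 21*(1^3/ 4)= -4246397/ 66348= -64.00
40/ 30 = 4/ 3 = 1.33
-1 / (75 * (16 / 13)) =-13 / 1200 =-0.01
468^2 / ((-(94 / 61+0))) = -142132.60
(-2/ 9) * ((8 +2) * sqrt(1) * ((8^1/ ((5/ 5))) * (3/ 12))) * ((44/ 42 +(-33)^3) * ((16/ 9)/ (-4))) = -120744800/ 1701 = -70984.60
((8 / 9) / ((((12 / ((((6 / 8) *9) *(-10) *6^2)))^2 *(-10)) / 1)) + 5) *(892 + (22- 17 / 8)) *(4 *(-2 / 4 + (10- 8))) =-19915350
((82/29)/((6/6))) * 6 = 492/29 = 16.97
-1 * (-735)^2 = -540225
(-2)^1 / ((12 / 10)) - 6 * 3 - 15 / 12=-251 / 12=-20.92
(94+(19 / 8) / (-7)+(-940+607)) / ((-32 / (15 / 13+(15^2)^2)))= 24233655 / 64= 378650.86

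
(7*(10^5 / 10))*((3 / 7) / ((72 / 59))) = 73750 / 3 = 24583.33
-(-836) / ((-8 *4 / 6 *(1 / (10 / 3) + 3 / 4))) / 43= -1045 / 301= -3.47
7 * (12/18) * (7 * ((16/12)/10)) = 196/45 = 4.36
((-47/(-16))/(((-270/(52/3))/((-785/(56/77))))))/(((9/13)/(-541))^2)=124298180.35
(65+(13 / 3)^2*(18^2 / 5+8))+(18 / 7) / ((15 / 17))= 90401 / 63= 1434.94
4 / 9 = 0.44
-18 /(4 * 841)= -0.01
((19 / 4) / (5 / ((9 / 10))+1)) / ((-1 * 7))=-171 / 1652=-0.10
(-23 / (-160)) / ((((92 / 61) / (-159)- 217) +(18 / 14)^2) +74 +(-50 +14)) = -10930773 / 13486210880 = -0.00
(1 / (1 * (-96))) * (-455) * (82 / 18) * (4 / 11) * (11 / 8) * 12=18655 / 144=129.55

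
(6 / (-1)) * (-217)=1302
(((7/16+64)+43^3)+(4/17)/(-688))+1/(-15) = 13960001239/175440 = 79571.37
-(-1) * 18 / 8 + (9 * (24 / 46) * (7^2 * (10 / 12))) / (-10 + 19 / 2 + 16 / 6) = 108531 / 1196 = 90.74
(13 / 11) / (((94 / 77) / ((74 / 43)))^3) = 27329268967 / 8254655261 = 3.31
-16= -16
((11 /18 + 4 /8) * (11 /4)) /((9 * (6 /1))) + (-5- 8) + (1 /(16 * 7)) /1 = -352025 /27216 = -12.93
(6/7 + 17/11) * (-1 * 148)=-27380/77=-355.58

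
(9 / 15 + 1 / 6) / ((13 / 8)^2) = 736 / 2535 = 0.29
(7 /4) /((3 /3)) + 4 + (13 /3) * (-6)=-81 /4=-20.25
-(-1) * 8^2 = 64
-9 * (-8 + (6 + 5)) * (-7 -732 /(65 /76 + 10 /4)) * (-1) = -516753 /85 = -6079.45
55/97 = 0.57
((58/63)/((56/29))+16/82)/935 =48593/67622940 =0.00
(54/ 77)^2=2916/ 5929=0.49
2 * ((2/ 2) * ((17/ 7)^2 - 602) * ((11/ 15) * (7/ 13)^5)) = -220411114/ 5569395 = -39.58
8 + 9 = 17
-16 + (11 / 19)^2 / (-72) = -415993 / 25992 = -16.00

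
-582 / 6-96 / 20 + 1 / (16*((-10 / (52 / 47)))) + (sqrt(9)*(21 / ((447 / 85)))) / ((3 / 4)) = -24043753 / 280120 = -85.83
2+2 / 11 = 24 / 11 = 2.18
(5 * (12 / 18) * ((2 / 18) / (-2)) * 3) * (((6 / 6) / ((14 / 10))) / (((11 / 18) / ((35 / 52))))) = -125 / 286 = -0.44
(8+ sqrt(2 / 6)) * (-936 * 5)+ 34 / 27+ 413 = -999695 / 27-1560 * sqrt(3) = -39727.74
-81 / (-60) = 27 / 20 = 1.35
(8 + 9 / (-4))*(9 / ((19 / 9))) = 1863 / 76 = 24.51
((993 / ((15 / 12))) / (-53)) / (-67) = 3972 / 17755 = 0.22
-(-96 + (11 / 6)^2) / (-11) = -3335 / 396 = -8.42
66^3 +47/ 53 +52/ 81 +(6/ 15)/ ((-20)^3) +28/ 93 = 765221473646917/ 2661660000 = 287497.83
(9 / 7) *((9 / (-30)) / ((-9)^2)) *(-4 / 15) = 2 / 1575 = 0.00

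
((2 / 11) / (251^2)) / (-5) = -0.00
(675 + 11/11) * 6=4056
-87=-87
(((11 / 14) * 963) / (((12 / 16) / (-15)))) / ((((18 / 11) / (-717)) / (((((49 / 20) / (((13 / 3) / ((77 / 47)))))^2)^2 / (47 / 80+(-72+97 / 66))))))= -718350574153986159002001 / 10293706761940643600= -69785.41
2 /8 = 1 /4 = 0.25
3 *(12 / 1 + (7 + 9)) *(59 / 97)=4956 / 97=51.09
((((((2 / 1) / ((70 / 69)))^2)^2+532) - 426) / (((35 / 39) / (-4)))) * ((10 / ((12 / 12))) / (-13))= 4361600904 / 10504375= 415.22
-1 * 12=-12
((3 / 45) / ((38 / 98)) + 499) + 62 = 159934 / 285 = 561.17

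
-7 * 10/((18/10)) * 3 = -350/3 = -116.67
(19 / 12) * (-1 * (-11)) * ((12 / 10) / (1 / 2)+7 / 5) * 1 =3971 / 60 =66.18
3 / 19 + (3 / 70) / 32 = 6777 / 42560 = 0.16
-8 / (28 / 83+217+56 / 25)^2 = -34445000 / 207592318129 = -0.00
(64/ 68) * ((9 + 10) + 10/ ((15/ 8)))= 1168/ 51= 22.90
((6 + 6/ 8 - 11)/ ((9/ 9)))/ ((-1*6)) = 17/ 24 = 0.71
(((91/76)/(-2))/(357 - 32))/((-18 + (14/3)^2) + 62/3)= -63/836000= -0.00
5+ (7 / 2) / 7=5.50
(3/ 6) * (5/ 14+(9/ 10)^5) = 663343/ 1400000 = 0.47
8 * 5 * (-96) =-3840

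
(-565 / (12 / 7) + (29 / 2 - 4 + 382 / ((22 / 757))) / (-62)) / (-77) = 1108435 / 157542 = 7.04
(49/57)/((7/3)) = 7/19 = 0.37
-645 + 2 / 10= -3224 / 5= -644.80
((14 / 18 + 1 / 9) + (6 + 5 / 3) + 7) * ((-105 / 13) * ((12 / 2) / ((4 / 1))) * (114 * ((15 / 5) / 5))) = -167580 / 13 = -12890.77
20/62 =10/31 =0.32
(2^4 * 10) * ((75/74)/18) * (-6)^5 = -2592000/37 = -70054.05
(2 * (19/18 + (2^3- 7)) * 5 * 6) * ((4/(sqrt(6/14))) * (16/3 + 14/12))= 9620 * sqrt(21)/9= 4898.26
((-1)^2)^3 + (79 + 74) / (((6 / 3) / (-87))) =-13309 / 2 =-6654.50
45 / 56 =0.80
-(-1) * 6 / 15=2 / 5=0.40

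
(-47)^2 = 2209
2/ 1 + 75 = 77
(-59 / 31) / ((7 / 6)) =-354 / 217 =-1.63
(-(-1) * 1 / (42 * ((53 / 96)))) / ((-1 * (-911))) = 16 / 337981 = 0.00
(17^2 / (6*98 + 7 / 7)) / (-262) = -289 / 154318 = -0.00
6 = 6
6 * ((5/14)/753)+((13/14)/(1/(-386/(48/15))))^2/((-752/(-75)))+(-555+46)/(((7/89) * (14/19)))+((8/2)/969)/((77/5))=-190077273197510341/25237368532992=-7531.58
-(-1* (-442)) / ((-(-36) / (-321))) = 23647 / 6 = 3941.17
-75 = -75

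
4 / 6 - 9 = -25 / 3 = -8.33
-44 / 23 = -1.91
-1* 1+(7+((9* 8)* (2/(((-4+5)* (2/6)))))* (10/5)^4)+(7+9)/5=34606/5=6921.20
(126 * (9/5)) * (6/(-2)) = -680.40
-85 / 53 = -1.60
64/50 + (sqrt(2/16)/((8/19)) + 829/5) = 19* sqrt(2)/32 + 4177/25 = 167.92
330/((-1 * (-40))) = 33/4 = 8.25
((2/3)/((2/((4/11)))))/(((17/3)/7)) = 28/187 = 0.15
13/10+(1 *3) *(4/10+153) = 923/2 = 461.50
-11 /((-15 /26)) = 286 /15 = 19.07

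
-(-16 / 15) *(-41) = -656 / 15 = -43.73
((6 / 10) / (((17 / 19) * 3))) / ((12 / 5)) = 19 / 204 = 0.09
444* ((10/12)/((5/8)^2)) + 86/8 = 19159/20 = 957.95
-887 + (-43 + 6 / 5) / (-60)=-265891 / 300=-886.30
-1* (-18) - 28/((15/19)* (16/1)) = 947/60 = 15.78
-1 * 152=-152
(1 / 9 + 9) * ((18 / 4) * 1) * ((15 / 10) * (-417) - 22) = -53095 / 2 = -26547.50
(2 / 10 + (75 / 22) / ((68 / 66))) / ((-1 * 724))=-1193 / 246160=-0.00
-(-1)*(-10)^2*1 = 100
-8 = -8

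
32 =32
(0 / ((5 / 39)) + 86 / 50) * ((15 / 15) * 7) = 301 / 25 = 12.04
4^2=16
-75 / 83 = -0.90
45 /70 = 9 /14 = 0.64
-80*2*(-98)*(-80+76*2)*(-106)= -119669760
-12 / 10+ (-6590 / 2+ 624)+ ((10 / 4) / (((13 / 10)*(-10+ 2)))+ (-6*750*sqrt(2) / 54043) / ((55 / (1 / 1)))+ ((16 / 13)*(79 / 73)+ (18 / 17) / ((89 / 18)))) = -153398755061 / 57433480 - 900*sqrt(2) / 594473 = -2670.90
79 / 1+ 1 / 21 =1660 / 21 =79.05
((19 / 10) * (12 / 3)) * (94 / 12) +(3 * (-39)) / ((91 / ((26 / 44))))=135767 / 2310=58.77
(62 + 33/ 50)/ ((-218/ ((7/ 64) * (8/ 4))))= -21931/ 348800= -0.06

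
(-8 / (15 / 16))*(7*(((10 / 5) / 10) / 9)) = -896 / 675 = -1.33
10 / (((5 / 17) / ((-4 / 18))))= -68 / 9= -7.56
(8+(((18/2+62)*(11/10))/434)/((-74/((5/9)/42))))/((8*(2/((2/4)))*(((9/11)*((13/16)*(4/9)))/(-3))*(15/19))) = -40595488483/12625441920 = -3.22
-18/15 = -6/5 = -1.20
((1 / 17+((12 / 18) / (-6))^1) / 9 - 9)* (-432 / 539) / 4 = 49604 / 27489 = 1.80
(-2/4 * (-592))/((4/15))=1110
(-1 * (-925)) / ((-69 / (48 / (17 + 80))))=-14800 / 2231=-6.63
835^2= 697225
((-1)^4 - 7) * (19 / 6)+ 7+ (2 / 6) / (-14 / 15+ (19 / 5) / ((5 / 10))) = -11.95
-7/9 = -0.78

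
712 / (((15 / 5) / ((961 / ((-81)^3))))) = -684232 / 1594323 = -0.43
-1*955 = -955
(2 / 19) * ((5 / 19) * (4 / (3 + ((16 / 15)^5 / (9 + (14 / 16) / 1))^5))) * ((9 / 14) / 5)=27971736833307212331072092056274414062500 / 5890486548953902603460269758030911874788861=0.00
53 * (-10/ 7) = -530/ 7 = -75.71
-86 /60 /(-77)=43 /2310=0.02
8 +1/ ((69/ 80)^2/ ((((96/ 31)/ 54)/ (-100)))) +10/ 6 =12839393/ 1328319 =9.67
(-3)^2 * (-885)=-7965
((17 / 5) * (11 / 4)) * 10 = 187 / 2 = 93.50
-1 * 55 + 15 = -40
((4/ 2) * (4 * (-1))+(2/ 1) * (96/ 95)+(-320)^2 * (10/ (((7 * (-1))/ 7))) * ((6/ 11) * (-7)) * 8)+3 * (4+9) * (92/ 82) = 1340130898562/ 42845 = 31278583.23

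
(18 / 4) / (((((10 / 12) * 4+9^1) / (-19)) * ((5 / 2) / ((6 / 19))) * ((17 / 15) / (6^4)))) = -629856 / 629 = -1001.36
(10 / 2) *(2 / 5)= 2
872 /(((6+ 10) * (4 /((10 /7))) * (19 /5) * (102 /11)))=0.55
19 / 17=1.12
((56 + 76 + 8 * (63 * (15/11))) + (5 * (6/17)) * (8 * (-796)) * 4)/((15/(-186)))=547228.31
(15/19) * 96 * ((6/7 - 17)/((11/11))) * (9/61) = -1464480/8113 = -180.51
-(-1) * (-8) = -8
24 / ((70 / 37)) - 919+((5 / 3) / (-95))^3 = -5874507188 / 6481755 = -906.31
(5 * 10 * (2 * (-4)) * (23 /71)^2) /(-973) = 211600 /4904893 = 0.04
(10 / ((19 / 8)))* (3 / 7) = 240 / 133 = 1.80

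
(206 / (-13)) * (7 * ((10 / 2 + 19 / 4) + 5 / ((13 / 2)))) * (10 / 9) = -1971935 / 1521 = -1296.47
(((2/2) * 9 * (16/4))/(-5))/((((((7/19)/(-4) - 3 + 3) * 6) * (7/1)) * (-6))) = -0.31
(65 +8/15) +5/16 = 15803/240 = 65.85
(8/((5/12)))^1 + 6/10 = 99/5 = 19.80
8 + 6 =14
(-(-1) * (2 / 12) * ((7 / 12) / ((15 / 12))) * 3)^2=49 / 900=0.05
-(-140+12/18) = 418/3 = 139.33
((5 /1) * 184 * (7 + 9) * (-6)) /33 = -29440 /11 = -2676.36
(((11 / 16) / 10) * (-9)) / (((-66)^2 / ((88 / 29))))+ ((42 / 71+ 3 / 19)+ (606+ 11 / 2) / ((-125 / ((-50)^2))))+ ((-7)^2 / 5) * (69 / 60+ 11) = -189504956157 / 15648400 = -12110.18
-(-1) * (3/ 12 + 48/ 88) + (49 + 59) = 4787/ 44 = 108.80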